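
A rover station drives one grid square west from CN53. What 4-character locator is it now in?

Longitude square 5; −1 → 4.
The latitude characters are unchanged.

CN43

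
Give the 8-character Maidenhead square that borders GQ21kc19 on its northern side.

Latitude extended square 9; +1 → 10, wraps to 0, carry into subsquare.
Latitude subsquare c = 2; +1 → 3 = d.
The longitude characters are unchanged.

GQ21kd10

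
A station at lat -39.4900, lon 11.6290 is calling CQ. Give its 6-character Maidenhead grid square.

JF50tm

Add 180° to longitude and 90° to latitude: 191.6290, 50.5100.
Field (20°×10°, letters A–R): lon ⌊191.6290/20⌋ = 9 → J; lat ⌊50.5100/10⌋ = 5 → F.
Square (2°×1°, digits 0–9): lon ⌊11.6290/2⌋ = 5; lat ⌊0.5100/1⌋ = 0.
Subsquare (5′×2.5′, letters a–x): lon ⌊1.6290/0.0833333⌋ = 19 → t; lat ⌊0.5100/0.0416667⌋ = 12 → m.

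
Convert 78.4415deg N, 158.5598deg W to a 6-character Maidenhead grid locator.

Shift to the Maidenhead origin (180°W, 90°S): lon 21.4402, lat 168.4415.
Field: lon ⌊21.4402/20⌋ = 1 → B; lat ⌊168.4415/10⌋ = 16 → Q.
Square: lon ⌊1.4402/2⌋ = 0; lat ⌊8.4415/1⌋ = 8.
Subsquare: lon ⌊1.4402/0.0833333⌋ = 17 → r; lat ⌊0.4415/0.0416667⌋ = 10 → k.

BQ08rk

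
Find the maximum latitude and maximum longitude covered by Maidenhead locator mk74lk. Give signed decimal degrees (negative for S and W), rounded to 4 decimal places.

14.4583, 75.0000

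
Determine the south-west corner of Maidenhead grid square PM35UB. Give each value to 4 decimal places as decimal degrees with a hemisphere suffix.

35.0417° N, 127.6667° E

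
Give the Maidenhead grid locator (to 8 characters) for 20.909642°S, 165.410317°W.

Add 180° to longitude and 90° to latitude: 14.58968, 69.09036.
Field (20°×10°, letters A–R): lon ⌊14.58968/20⌋ = 0 → A; lat ⌊69.09036/10⌋ = 6 → G.
Square (2°×1°, digits 0–9): lon ⌊14.58968/2⌋ = 7; lat ⌊9.09036/1⌋ = 9.
Subsquare (5′×2.5′, letters a–x): lon ⌊0.58968/0.0833333⌋ = 7 → h; lat ⌊0.09036/0.0416667⌋ = 2 → c.
Extended square (30″×15″, digits 0–9): lon ⌊0.00635/0.00833333⌋ = 0; lat ⌊0.00702/0.00416667⌋ = 1.

AG79hc01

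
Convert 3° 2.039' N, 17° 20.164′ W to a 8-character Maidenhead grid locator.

Offset from 180°W / 90°S: lon 162.66393°, lat 93.03398°.
Field: lon ⌊162.66393/20⌋ = 8 → I; lat ⌊93.03398/10⌋ = 9 → J.
Square: lon ⌊2.66393/2⌋ = 1; lat ⌊3.03398/1⌋ = 3.
Subsquare: lon ⌊0.66393/0.0833333⌋ = 7 → h; lat ⌊0.03398/0.0416667⌋ = 0 → a.
Extended square: lon ⌊0.08060/0.00833333⌋ = 9; lat ⌊0.03398/0.00416667⌋ = 8.

IJ13ha98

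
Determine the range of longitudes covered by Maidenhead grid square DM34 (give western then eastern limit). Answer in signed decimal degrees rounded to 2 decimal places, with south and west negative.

-114.00, -112.00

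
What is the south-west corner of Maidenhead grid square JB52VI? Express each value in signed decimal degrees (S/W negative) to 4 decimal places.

-77.6667, 11.7500

Field J=9, B=1: +9·20° lon, +1·10° lat → SW at lon 0°, lat -80°.
Square 5, 2: +5·2° lon, +2·1° lat → SW at lon 10°, lat -78°.
Subsquare v=21, i=8: +21·0.0833333° lon, +8·0.0416667° lat → SW at lon 11.75°, lat -77.6667°.
latitude -77.6667, longitude 11.7500.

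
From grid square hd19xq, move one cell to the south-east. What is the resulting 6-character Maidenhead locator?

Longitude subsquare x = 23; +1 → 24, wraps to 0 = a, carry into square.
Longitude square 1; +1 → 2.
Latitude subsquare q = 16; −1 → 15 = p.

HD29ap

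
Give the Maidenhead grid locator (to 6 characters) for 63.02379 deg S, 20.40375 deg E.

Add 180° to longitude and 90° to latitude: 200.4038, 26.9762.
Field (20°×10°, letters A–R): lon ⌊200.4038/20⌋ = 10 → K; lat ⌊26.9762/10⌋ = 2 → C.
Square (2°×1°, digits 0–9): lon ⌊0.4038/2⌋ = 0; lat ⌊6.9762/1⌋ = 6.
Subsquare (5′×2.5′, letters a–x): lon ⌊0.4038/0.0833333⌋ = 4 → e; lat ⌊0.9762/0.0416667⌋ = 23 → x.

KC06ex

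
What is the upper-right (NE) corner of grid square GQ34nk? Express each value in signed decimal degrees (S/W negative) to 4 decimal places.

74.4583, -52.8333

Field G=6, Q=16: +6·20° lon, +16·10° lat → SW at lon -60°, lat 70°.
Square 3, 4: +3·2° lon, +4·1° lat → SW at lon -54°, lat 74°.
Subsquare n=13, k=10: +13·0.0833333° lon, +10·0.0416667° lat → SW at lon -52.9167°, lat 74.4167°.
Cell spans 0.0833333° lon × 0.0416667° lat. NE corner is SW corner plus one full cell.
latitude 74.4583, longitude -52.8333.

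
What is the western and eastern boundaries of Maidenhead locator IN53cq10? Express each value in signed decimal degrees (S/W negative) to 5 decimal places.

-9.82500, -9.81667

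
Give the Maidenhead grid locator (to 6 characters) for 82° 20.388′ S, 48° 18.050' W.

GA57up

Offset from 180°W / 90°S: lon 131.6992°, lat 7.6602°.
Field: 131.6992/20 → 6 → G, 7.6602/10 → 0 → A; chars GA.
Square: 11.6992/2 → 5, 7.6602/1 → 7; chars 57.
Subsquare: 1.6992/0.0833333 → 20 → u, 0.6602/0.0416667 → 15 → p; chars up.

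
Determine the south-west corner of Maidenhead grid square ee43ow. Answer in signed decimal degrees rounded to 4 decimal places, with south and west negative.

Field E=4, E=4: +4·20° lon, +4·10° lat → SW at lon -100°, lat -50°.
Square 4, 3: +4·2° lon, +3·1° lat → SW at lon -92°, lat -47°.
Subsquare o=14, w=22: +14·0.0833333° lon, +22·0.0416667° lat → SW at lon -90.8333°, lat -46.0833°.
latitude -46.0833, longitude -90.8333.

-46.0833, -90.8333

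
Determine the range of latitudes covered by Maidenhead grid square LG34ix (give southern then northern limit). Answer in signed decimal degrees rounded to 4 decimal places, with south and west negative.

-25.0417, -25.0000

Field L=11, G=6: +11·20° lon, +6·10° lat → SW at lon 40°, lat -30°.
Square 3, 4: +3·2° lon, +4·1° lat → SW at lon 46°, lat -26°.
Subsquare i=8, x=23: +8·0.0833333° lon, +23·0.0416667° lat → SW at lon 46.6667°, lat -25.0417°.
Cell spans 0.0833333° lon × 0.0416667° lat.
south -25.0417, north -25.0000.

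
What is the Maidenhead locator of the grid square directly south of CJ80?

CI89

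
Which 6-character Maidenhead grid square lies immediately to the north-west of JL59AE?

Longitude subsquare a = 0; −1 → -1, wraps to 23 = x, carry into square.
Longitude square 5; −1 → 4.
Latitude subsquare e = 4; +1 → 5 = f.

JL49xf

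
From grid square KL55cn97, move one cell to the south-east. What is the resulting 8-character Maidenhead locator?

Longitude extended square 9; +1 → 10, wraps to 0, carry into subsquare.
Longitude subsquare c = 2; +1 → 3 = d.
Latitude extended square 7; −1 → 6.

KL55dn06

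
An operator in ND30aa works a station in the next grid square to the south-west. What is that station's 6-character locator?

Longitude subsquare a = 0; −1 → -1, wraps to 23 = x, carry into square.
Longitude square 3; −1 → 2.
Latitude subsquare a = 0; −1 → -1, wraps to 23 = x, carry into square.
Latitude square 0; −1 → -1, wraps to 9, carry into field.
Latitude field D = 3; −1 → 2 = C.

NC29xx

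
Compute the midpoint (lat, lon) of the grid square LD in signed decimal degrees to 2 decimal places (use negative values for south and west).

Field L=11, D=3: +11·20° lon, +3·10° lat → SW at lon 40°, lat -60°.
Cell spans 20° lon × 10° lat. Centre is SW corner plus half of each.
latitude -55.00, longitude 50.00.

-55.00, 50.00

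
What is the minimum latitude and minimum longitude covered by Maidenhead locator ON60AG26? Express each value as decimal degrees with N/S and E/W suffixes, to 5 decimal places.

40.27500° N, 112.01667° E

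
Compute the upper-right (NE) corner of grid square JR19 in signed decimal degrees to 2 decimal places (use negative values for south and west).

Field J=9, R=17: +9·20° lon, +17·10° lat → SW at lon 0°, lat 80°.
Square 1, 9: +1·2° lon, +9·1° lat → SW at lon 2°, lat 89°.
Cell spans 2° lon × 1° lat. NE corner is SW corner plus one full cell.
latitude 90.00, longitude 4.00.

90.00, 4.00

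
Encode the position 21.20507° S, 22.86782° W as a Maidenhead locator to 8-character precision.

Add 180° to longitude and 90° to latitude: 157.13218, 68.79493.
Field: 157.13218/20 → 7 → H, 68.79493/10 → 6 → G; chars HG.
Square: 17.13218/2 → 8, 8.79493/1 → 8; chars 88.
Subsquare: 1.13218/0.0833333 → 13 → n, 0.79493/0.0416667 → 19 → t; chars nt.
Extended square: 0.04885/0.00833333 → 5, 0.00326/0.00416667 → 0; chars 50.

HG88nt50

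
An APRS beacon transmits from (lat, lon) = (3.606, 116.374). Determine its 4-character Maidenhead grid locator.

Offset from 180°W / 90°S: lon 296.37°, lat 93.61°.
Field: lon ⌊296.37/20⌋ = 14 → O; lat ⌊93.61/10⌋ = 9 → J.
Square: lon ⌊16.37/2⌋ = 8; lat ⌊3.61/1⌋ = 3.

OJ83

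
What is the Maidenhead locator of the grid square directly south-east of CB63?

Longitude square 6; +1 → 7.
Latitude square 3; −1 → 2.

CB72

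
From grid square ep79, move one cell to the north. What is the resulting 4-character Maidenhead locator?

EQ70

Latitude square 9; +1 → 10, wraps to 0, carry into field.
Latitude field P = 15; +1 → 16 = Q.
The longitude characters are unchanged.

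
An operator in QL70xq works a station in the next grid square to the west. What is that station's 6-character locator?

QL70wq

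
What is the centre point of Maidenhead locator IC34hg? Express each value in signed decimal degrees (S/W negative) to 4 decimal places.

Field I=8, C=2: +8·20° lon, +2·10° lat → SW at lon -20°, lat -70°.
Square 3, 4: +3·2° lon, +4·1° lat → SW at lon -14°, lat -66°.
Subsquare h=7, g=6: +7·0.0833333° lon, +6·0.0416667° lat → SW at lon -13.4167°, lat -65.75°.
Cell spans 0.0833333° lon × 0.0416667° lat. Centre is SW corner plus half of each.
latitude -65.7292, longitude -13.3750.

-65.7292, -13.3750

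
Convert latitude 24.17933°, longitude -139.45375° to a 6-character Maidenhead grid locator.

CL04ge

Add 180° to longitude and 90° to latitude: 40.5462, 114.1793.
Field (20°×10°, letters A–R): 40.5462/20 → 2 → C, 114.1793/10 → 11 → L; chars CL.
Square (2°×1°, digits 0–9): 0.5462/2 → 0, 4.1793/1 → 4; chars 04.
Subsquare (5′×2.5′, letters a–x): 0.5462/0.0833333 → 6 → g, 0.1793/0.0416667 → 4 → e; chars ge.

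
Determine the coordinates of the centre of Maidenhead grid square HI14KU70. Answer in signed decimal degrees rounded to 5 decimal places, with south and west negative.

Field H=7, I=8: +7·20° lon, +8·10° lat → SW at lon -40°, lat -10°.
Square 1, 4: +1·2° lon, +4·1° lat → SW at lon -38°, lat -6°.
Subsquare k=10, u=20: +10·0.0833333° lon, +20·0.0416667° lat → SW at lon -37.1667°, lat -5.16667°.
Extended square 7, 0: +7·0.00833333° lon, +0·0.00416667° lat → SW at lon -37.1083°, lat -5.16667°.
Cell spans 0.00833333° lon × 0.00416667° lat. Centre is SW corner plus half of each.
latitude -5.16458, longitude -37.10417.

-5.16458, -37.10417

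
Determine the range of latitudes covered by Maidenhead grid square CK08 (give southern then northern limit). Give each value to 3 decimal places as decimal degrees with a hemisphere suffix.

Field C=2, K=10: +2·20° lon, +10·10° lat → SW at lon -140°, lat 10°.
Square 0, 8: +0·2° lon, +8·1° lat → SW at lon -140°, lat 18°.
Cell spans 2° lon × 1° lat.
south 18.000° N, north 19.000° N.

18.000° N, 19.000° N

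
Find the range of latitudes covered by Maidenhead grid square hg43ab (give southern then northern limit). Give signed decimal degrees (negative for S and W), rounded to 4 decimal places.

-26.9583, -26.9167

Field H=7, G=6: +7·20° lon, +6·10° lat → SW at lon -40°, lat -30°.
Square 4, 3: +4·2° lon, +3·1° lat → SW at lon -32°, lat -27°.
Subsquare a=0, b=1: +0·0.0833333° lon, +1·0.0416667° lat → SW at lon -32°, lat -26.9583°.
Cell spans 0.0833333° lon × 0.0416667° lat.
south -26.9583, north -26.9167.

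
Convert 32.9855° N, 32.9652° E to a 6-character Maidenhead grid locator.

Add 180° to longitude and 90° to latitude: 212.9652, 122.9855.
Field: 212.9652/20 → 10 → K, 122.9855/10 → 12 → M; chars KM.
Square: 12.9652/2 → 6, 2.9855/1 → 2; chars 62.
Subsquare: 0.9652/0.0833333 → 11 → l, 0.9855/0.0416667 → 23 → x; chars lx.

KM62lx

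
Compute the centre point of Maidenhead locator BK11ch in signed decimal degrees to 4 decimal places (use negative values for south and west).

11.3125, -157.7917

Field B=1, K=10: +1·20° lon, +10·10° lat → SW at lon -160°, lat 10°.
Square 1, 1: +1·2° lon, +1·1° lat → SW at lon -158°, lat 11°.
Subsquare c=2, h=7: +2·0.0833333° lon, +7·0.0416667° lat → SW at lon -157.833°, lat 11.2917°.
Cell spans 0.0833333° lon × 0.0416667° lat. Centre is SW corner plus half of each.
latitude 11.3125, longitude -157.7917.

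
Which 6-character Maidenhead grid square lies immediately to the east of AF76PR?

AF76qr

Longitude subsquare p = 15; +1 → 16 = q.
The latitude characters are unchanged.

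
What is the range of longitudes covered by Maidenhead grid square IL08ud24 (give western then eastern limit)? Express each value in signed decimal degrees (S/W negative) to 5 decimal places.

-18.31667, -18.30833

Field I=8, L=11: +8·20° lon, +11·10° lat → SW at lon -20°, lat 20°.
Square 0, 8: +0·2° lon, +8·1° lat → SW at lon -20°, lat 28°.
Subsquare u=20, d=3: +20·0.0833333° lon, +3·0.0416667° lat → SW at lon -18.3333°, lat 28.125°.
Extended square 2, 4: +2·0.00833333° lon, +4·0.00416667° lat → SW at lon -18.3167°, lat 28.1417°.
Cell spans 0.00833333° lon × 0.00416667° lat.
west -18.31667, east -18.30833.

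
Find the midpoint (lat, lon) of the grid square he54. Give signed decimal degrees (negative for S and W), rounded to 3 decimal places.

-45.500, -29.000

Field H=7, E=4: +7·20° lon, +4·10° lat → SW at lon -40°, lat -50°.
Square 5, 4: +5·2° lon, +4·1° lat → SW at lon -30°, lat -46°.
Cell spans 2° lon × 1° lat. Centre is SW corner plus half of each.
latitude -45.500, longitude -29.000.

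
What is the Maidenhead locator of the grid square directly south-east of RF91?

AF00

Longitude square 9; +1 → 10, wraps to 0, carry into field.
Longitude field R = 17; +1 → 18, wraps to 0 = A, wrapping around the antimeridian.
Latitude square 1; −1 → 0.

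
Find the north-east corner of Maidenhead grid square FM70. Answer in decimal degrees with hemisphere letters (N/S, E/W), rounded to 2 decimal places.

31.00° N, 64.00° W

Field F=5, M=12: +5·20° lon, +12·10° lat → SW at lon -80°, lat 30°.
Square 7, 0: +7·2° lon, +0·1° lat → SW at lon -66°, lat 30°.
Cell spans 2° lon × 1° lat. NE corner is SW corner plus one full cell.
latitude 31.00° N, longitude 64.00° W.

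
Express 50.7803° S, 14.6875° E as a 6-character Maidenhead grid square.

Offset from 180°W / 90°S: lon 194.6875°, lat 39.2197°.
Field: lon ⌊194.6875/20⌋ = 9 → J; lat ⌊39.2197/10⌋ = 3 → D.
Square: lon ⌊14.6875/2⌋ = 7; lat ⌊9.2197/1⌋ = 9.
Subsquare: lon ⌊0.6875/0.0833333⌋ = 8 → i; lat ⌊0.2197/0.0416667⌋ = 5 → f.

JD79if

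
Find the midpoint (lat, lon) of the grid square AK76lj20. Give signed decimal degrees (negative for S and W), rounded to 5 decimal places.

16.37708, -165.06250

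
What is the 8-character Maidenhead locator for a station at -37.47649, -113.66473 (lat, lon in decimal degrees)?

DF32em05

Shift to the Maidenhead origin (180°W, 90°S): lon 66.33527, lat 52.52351.
Field (20°×10°, letters A–R): lon ⌊66.33527/20⌋ = 3 → D; lat ⌊52.52351/10⌋ = 5 → F.
Square (2°×1°, digits 0–9): lon ⌊6.33527/2⌋ = 3; lat ⌊2.52351/1⌋ = 2.
Subsquare (5′×2.5′, letters a–x): lon ⌊0.33527/0.0833333⌋ = 4 → e; lat ⌊0.52351/0.0416667⌋ = 12 → m.
Extended square (30″×15″, digits 0–9): lon ⌊0.00194/0.00833333⌋ = 0; lat ⌊0.02351/0.00416667⌋ = 5.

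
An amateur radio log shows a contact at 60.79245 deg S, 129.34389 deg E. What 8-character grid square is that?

Shift to the Maidenhead origin (180°W, 90°S): lon 309.34389, lat 29.20755.
Field (20°×10°, letters A–R): 309.34389/20 → 15 → P, 29.20755/10 → 2 → C; chars PC.
Square (2°×1°, digits 0–9): 9.34389/2 → 4, 9.20755/1 → 9; chars 49.
Subsquare (5′×2.5′, letters a–x): 1.34389/0.0833333 → 16 → q, 0.20755/0.0416667 → 4 → e; chars qe.
Extended square (30″×15″, digits 0–9): 0.01056/0.00833333 → 1, 0.04088/0.00416667 → 9; chars 19.

PC49qe19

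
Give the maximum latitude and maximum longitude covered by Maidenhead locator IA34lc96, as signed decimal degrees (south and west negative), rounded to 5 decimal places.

-85.88750, -13.00000

Field I=8, A=0: +8·20° lon, +0·10° lat → SW at lon -20°, lat -90°.
Square 3, 4: +3·2° lon, +4·1° lat → SW at lon -14°, lat -86°.
Subsquare l=11, c=2: +11·0.0833333° lon, +2·0.0416667° lat → SW at lon -13.0833°, lat -85.9167°.
Extended square 9, 6: +9·0.00833333° lon, +6·0.00416667° lat → SW at lon -13.0083°, lat -85.8917°.
Cell spans 0.00833333° lon × 0.00416667° lat. NE corner is SW corner plus one full cell.
latitude -85.88750, longitude -13.00000.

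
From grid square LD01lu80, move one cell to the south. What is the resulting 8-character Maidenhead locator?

Latitude extended square 0; −1 → -1, wraps to 9, carry into subsquare.
Latitude subsquare u = 20; −1 → 19 = t.
The longitude characters are unchanged.

LD01lt89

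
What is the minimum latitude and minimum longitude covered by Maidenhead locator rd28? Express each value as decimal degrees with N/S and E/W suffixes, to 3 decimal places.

52.000° S, 164.000° E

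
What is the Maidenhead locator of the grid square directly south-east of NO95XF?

Longitude subsquare x = 23; +1 → 24, wraps to 0 = a, carry into square.
Longitude square 9; +1 → 10, wraps to 0, carry into field.
Longitude field N = 13; +1 → 14 = O.
Latitude subsquare f = 5; −1 → 4 = e.

OO05ae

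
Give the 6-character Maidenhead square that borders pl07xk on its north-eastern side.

Longitude subsquare x = 23; +1 → 24, wraps to 0 = a, carry into square.
Longitude square 0; +1 → 1.
Latitude subsquare k = 10; +1 → 11 = l.

PL17al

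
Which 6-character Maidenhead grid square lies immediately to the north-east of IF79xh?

IF89ai

Longitude subsquare x = 23; +1 → 24, wraps to 0 = a, carry into square.
Longitude square 7; +1 → 8.
Latitude subsquare h = 7; +1 → 8 = i.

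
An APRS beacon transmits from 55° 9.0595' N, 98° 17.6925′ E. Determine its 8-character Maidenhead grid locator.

Add 180° to longitude and 90° to latitude: 278.29487, 145.15099.
Field (20°×10°, letters A–R): 278.29487/20 → 13 → N, 145.15099/10 → 14 → O; chars NO.
Square (2°×1°, digits 0–9): 18.29487/2 → 9, 5.15099/1 → 5; chars 95.
Subsquare (5′×2.5′, letters a–x): 0.29487/0.0833333 → 3 → d, 0.15099/0.0416667 → 3 → d; chars dd.
Extended square (30″×15″, digits 0–9): 0.04487/0.00833333 → 5, 0.02599/0.00416667 → 6; chars 56.

NO95dd56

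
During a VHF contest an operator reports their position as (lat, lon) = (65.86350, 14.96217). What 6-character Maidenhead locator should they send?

JP75lu

Shift to the Maidenhead origin (180°W, 90°S): lon 194.9622, lat 155.8635.
Field: 194.9622/20 → 9 → J, 155.8635/10 → 15 → P; chars JP.
Square: 14.9622/2 → 7, 5.8635/1 → 5; chars 75.
Subsquare: 0.9622/0.0833333 → 11 → l, 0.8635/0.0416667 → 20 → u; chars lu.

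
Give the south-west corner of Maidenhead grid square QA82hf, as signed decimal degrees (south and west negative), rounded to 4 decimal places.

-87.7917, 156.5833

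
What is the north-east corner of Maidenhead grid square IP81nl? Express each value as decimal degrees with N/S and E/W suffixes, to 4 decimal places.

61.5000° N, 2.8333° W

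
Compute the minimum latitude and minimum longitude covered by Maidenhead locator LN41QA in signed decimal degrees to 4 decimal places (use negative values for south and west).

41.0000, 49.3333

Field L=11, N=13: +11·20° lon, +13·10° lat → SW at lon 40°, lat 40°.
Square 4, 1: +4·2° lon, +1·1° lat → SW at lon 48°, lat 41°.
Subsquare q=16, a=0: +16·0.0833333° lon, +0·0.0416667° lat → SW at lon 49.3333°, lat 41°.
latitude 41.0000, longitude 49.3333.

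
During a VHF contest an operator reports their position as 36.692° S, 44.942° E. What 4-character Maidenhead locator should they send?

Shift to the Maidenhead origin (180°W, 90°S): lon 224.94, lat 53.31.
Field: 224.94/20 → 11 → L, 53.31/10 → 5 → F; chars LF.
Square: 4.94/2 → 2, 3.31/1 → 3; chars 23.

LF23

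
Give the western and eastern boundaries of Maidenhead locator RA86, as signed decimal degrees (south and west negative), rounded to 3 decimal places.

176.000, 178.000

Field R=17, A=0: +17·20° lon, +0·10° lat → SW at lon 160°, lat -90°.
Square 8, 6: +8·2° lon, +6·1° lat → SW at lon 176°, lat -84°.
Cell spans 2° lon × 1° lat.
west 176.000, east 178.000.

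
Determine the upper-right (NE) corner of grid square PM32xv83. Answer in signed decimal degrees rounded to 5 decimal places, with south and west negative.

Field P=15, M=12: +15·20° lon, +12·10° lat → SW at lon 120°, lat 30°.
Square 3, 2: +3·2° lon, +2·1° lat → SW at lon 126°, lat 32°.
Subsquare x=23, v=21: +23·0.0833333° lon, +21·0.0416667° lat → SW at lon 127.917°, lat 32.875°.
Extended square 8, 3: +8·0.00833333° lon, +3·0.00416667° lat → SW at lon 127.983°, lat 32.8875°.
Cell spans 0.00833333° lon × 0.00416667° lat. NE corner is SW corner plus one full cell.
latitude 32.89167, longitude 127.99167.

32.89167, 127.99167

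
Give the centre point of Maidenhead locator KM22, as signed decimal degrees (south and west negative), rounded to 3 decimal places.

32.500, 25.000

Field K=10, M=12: +10·20° lon, +12·10° lat → SW at lon 20°, lat 30°.
Square 2, 2: +2·2° lon, +2·1° lat → SW at lon 24°, lat 32°.
Cell spans 2° lon × 1° lat. Centre is SW corner plus half of each.
latitude 32.500, longitude 25.000.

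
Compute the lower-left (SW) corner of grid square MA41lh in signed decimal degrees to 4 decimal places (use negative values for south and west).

-88.7083, 68.9167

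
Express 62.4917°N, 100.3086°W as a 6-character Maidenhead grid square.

DP92ul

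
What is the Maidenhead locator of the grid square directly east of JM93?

KM03

Longitude square 9; +1 → 10, wraps to 0, carry into field.
Longitude field J = 9; +1 → 10 = K.
The latitude characters are unchanged.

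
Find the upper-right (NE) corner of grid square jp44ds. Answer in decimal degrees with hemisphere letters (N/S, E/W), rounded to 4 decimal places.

Field J=9, P=15: +9·20° lon, +15·10° lat → SW at lon 0°, lat 60°.
Square 4, 4: +4·2° lon, +4·1° lat → SW at lon 8°, lat 64°.
Subsquare d=3, s=18: +3·0.0833333° lon, +18·0.0416667° lat → SW at lon 8.25°, lat 64.75°.
Cell spans 0.0833333° lon × 0.0416667° lat. NE corner is SW corner plus one full cell.
latitude 64.7917° N, longitude 8.3333° E.

64.7917° N, 8.3333° E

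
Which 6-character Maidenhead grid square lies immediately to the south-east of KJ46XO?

KJ56an

Longitude subsquare x = 23; +1 → 24, wraps to 0 = a, carry into square.
Longitude square 4; +1 → 5.
Latitude subsquare o = 14; −1 → 13 = n.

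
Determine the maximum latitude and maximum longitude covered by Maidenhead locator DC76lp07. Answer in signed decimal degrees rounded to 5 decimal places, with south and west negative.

-63.34167, -105.07500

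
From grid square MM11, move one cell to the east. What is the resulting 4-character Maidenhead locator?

MM21

Longitude square 1; +1 → 2.
The latitude characters are unchanged.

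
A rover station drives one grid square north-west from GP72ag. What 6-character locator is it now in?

GP62xh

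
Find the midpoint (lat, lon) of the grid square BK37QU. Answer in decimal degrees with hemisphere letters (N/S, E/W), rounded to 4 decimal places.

17.8542° N, 152.6250° W

Field B=1, K=10: +1·20° lon, +10·10° lat → SW at lon -160°, lat 10°.
Square 3, 7: +3·2° lon, +7·1° lat → SW at lon -154°, lat 17°.
Subsquare q=16, u=20: +16·0.0833333° lon, +20·0.0416667° lat → SW at lon -152.667°, lat 17.8333°.
Cell spans 0.0833333° lon × 0.0416667° lat. Centre is SW corner plus half of each.
latitude 17.8542° N, longitude 152.6250° W.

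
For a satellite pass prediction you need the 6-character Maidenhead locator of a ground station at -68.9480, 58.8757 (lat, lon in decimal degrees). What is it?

LC91kb

Shift to the Maidenhead origin (180°W, 90°S): lon 238.8757, lat 21.0520.
Field (20°×10°, letters A–R): 238.8757/20 → 11 → L, 21.0520/10 → 2 → C; chars LC.
Square (2°×1°, digits 0–9): 18.8757/2 → 9, 1.0520/1 → 1; chars 91.
Subsquare (5′×2.5′, letters a–x): 0.8757/0.0833333 → 10 → k, 0.0520/0.0416667 → 1 → b; chars kb.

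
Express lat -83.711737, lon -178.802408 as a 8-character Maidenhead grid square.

Shift to the Maidenhead origin (180°W, 90°S): lon 1.19759, lat 6.28826.
Field: lon ⌊1.19759/20⌋ = 0 → A; lat ⌊6.28826/10⌋ = 0 → A.
Square: lon ⌊1.19759/2⌋ = 0; lat ⌊6.28826/1⌋ = 6.
Subsquare: lon ⌊1.19759/0.0833333⌋ = 14 → o; lat ⌊0.28826/0.0416667⌋ = 6 → g.
Extended square: lon ⌊0.03093/0.00833333⌋ = 3; lat ⌊0.03826/0.00416667⌋ = 9.

AA06og39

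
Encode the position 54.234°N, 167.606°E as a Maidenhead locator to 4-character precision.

RO34

Add 180° to longitude and 90° to latitude: 347.61, 144.23.
Field (20°×10°, letters A–R): 347.61/20 → 17 → R, 144.23/10 → 14 → O; chars RO.
Square (2°×1°, digits 0–9): 7.61/2 → 3, 4.23/1 → 4; chars 34.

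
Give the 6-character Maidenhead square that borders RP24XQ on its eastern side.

RP34aq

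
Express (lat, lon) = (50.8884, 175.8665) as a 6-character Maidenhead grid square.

Add 180° to longitude and 90° to latitude: 355.8665, 140.8884.
Field: 355.8665/20 → 17 → R, 140.8884/10 → 14 → O; chars RO.
Square: 15.8665/2 → 7, 0.8884/1 → 0; chars 70.
Subsquare: 1.8665/0.0833333 → 22 → w, 0.8884/0.0416667 → 21 → v; chars wv.

RO70wv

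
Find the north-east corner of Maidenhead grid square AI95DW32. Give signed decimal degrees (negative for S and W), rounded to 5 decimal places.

-4.07083, -161.71667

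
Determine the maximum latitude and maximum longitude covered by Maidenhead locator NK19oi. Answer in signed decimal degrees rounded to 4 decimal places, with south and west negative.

Field N=13, K=10: +13·20° lon, +10·10° lat → SW at lon 80°, lat 10°.
Square 1, 9: +1·2° lon, +9·1° lat → SW at lon 82°, lat 19°.
Subsquare o=14, i=8: +14·0.0833333° lon, +8·0.0416667° lat → SW at lon 83.1667°, lat 19.3333°.
Cell spans 0.0833333° lon × 0.0416667° lat. NE corner is SW corner plus one full cell.
latitude 19.3750, longitude 83.2500.

19.3750, 83.2500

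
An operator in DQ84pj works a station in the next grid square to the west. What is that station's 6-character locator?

Longitude subsquare p = 15; −1 → 14 = o.
The latitude characters are unchanged.

DQ84oj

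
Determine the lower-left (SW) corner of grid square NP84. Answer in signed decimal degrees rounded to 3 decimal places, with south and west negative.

Field N=13, P=15: +13·20° lon, +15·10° lat → SW at lon 80°, lat 60°.
Square 8, 4: +8·2° lon, +4·1° lat → SW at lon 96°, lat 64°.
latitude 64.000, longitude 96.000.

64.000, 96.000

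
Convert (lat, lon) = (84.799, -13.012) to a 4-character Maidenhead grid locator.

Add 180° to longitude and 90° to latitude: 166.99, 174.80.
Field: 166.99/20 → 8 → I, 174.80/10 → 17 → R; chars IR.
Square: 6.99/2 → 3, 4.80/1 → 4; chars 34.

IR34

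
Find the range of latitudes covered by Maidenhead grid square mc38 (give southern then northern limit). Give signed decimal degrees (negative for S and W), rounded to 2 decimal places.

Field M=12, C=2: +12·20° lon, +2·10° lat → SW at lon 60°, lat -70°.
Square 3, 8: +3·2° lon, +8·1° lat → SW at lon 66°, lat -62°.
Cell spans 2° lon × 1° lat.
south -62.00, north -61.00.

-62.00, -61.00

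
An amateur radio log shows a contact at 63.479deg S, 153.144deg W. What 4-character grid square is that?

Add 180° to longitude and 90° to latitude: 26.86, 26.52.
Field: lon ⌊26.86/20⌋ = 1 → B; lat ⌊26.52/10⌋ = 2 → C.
Square: lon ⌊6.86/2⌋ = 3; lat ⌊6.52/1⌋ = 6.

BC36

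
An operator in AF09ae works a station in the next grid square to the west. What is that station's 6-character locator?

Longitude subsquare a = 0; −1 → -1, wraps to 23 = x, carry into square.
Longitude square 0; −1 → -1, wraps to 9, carry into field.
Longitude field A = 0; −1 → -1, wraps to 17 = R, wrapping around the antimeridian.
The latitude characters are unchanged.

RF99xe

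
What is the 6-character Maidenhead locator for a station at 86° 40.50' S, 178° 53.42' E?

RA93kh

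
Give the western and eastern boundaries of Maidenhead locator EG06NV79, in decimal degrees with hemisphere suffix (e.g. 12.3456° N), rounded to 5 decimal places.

98.85833° W, 98.85000° W

Field E=4, G=6: +4·20° lon, +6·10° lat → SW at lon -100°, lat -30°.
Square 0, 6: +0·2° lon, +6·1° lat → SW at lon -100°, lat -24°.
Subsquare n=13, v=21: +13·0.0833333° lon, +21·0.0416667° lat → SW at lon -98.9167°, lat -23.125°.
Extended square 7, 9: +7·0.00833333° lon, +9·0.00416667° lat → SW at lon -98.8583°, lat -23.0875°.
Cell spans 0.00833333° lon × 0.00416667° lat.
west 98.85833° W, east 98.85000° W.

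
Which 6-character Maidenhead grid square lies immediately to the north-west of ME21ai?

Longitude subsquare a = 0; −1 → -1, wraps to 23 = x, carry into square.
Longitude square 2; −1 → 1.
Latitude subsquare i = 8; +1 → 9 = j.

ME11xj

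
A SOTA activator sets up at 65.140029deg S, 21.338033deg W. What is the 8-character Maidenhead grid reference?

Offset from 180°W / 90°S: lon 158.66197°, lat 24.85997°.
Field: 158.66197/20 → 7 → H, 24.85997/10 → 2 → C; chars HC.
Square: 18.66197/2 → 9, 4.85997/1 → 4; chars 94.
Subsquare: 0.66197/0.0833333 → 7 → h, 0.85997/0.0416667 → 20 → u; chars hu.
Extended square: 0.07863/0.00833333 → 9, 0.02664/0.00416667 → 6; chars 96.

HC94hu96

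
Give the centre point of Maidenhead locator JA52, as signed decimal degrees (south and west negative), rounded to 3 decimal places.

-87.500, 11.000

Field J=9, A=0: +9·20° lon, +0·10° lat → SW at lon 0°, lat -90°.
Square 5, 2: +5·2° lon, +2·1° lat → SW at lon 10°, lat -88°.
Cell spans 2° lon × 1° lat. Centre is SW corner plus half of each.
latitude -87.500, longitude 11.000.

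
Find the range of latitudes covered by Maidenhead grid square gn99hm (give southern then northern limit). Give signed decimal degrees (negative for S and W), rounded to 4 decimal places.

49.5000, 49.5417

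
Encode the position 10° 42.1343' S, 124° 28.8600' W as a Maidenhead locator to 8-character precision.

Offset from 180°W / 90°S: lon 55.51900°, lat 79.29776°.
Field: 55.51900/20 → 2 → C, 79.29776/10 → 7 → H; chars CH.
Square: 15.51900/2 → 7, 9.29776/1 → 9; chars 79.
Subsquare: 1.51900/0.0833333 → 18 → s, 0.29776/0.0416667 → 7 → h; chars sh.
Extended square: 0.01900/0.00833333 → 2, 0.00610/0.00416667 → 1; chars 21.

CH79sh21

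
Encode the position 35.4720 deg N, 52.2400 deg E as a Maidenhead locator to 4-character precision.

Add 180° to longitude and 90° to latitude: 232.24, 125.47.
Field: 232.24/20 → 11 → L, 125.47/10 → 12 → M; chars LM.
Square: 12.24/2 → 6, 5.47/1 → 5; chars 65.

LM65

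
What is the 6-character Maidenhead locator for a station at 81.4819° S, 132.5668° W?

Add 180° to longitude and 90° to latitude: 47.4332, 8.5181.
Field: 47.4332/20 → 2 → C, 8.5181/10 → 0 → A; chars CA.
Square: 7.4332/2 → 3, 8.5181/1 → 8; chars 38.
Subsquare: 1.4332/0.0833333 → 17 → r, 0.5181/0.0416667 → 12 → m; chars rm.

CA38rm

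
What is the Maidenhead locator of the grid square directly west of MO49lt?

MO49kt

Longitude subsquare l = 11; −1 → 10 = k.
The latitude characters are unchanged.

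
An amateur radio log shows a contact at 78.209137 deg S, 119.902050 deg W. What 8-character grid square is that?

Offset from 180°W / 90°S: lon 60.09795°, lat 11.79086°.
Field: lon ⌊60.09795/20⌋ = 3 → D; lat ⌊11.79086/10⌋ = 1 → B.
Square: lon ⌊0.09795/2⌋ = 0; lat ⌊1.79086/1⌋ = 1.
Subsquare: lon ⌊0.09795/0.0833333⌋ = 1 → b; lat ⌊0.79086/0.0416667⌋ = 18 → s.
Extended square: lon ⌊0.01462/0.00833333⌋ = 1; lat ⌊0.04086/0.00416667⌋ = 9.

DB01bs19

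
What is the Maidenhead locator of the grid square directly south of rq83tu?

RQ83tt

Latitude subsquare u = 20; −1 → 19 = t.
The longitude characters are unchanged.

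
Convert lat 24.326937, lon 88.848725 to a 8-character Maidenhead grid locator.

Offset from 180°W / 90°S: lon 268.84873°, lat 114.32694°.
Field: lon ⌊268.84873/20⌋ = 13 → N; lat ⌊114.32694/10⌋ = 11 → L.
Square: lon ⌊8.84873/2⌋ = 4; lat ⌊4.32694/1⌋ = 4.
Subsquare: lon ⌊0.84873/0.0833333⌋ = 10 → k; lat ⌊0.32694/0.0416667⌋ = 7 → h.
Extended square: lon ⌊0.01539/0.00833333⌋ = 1; lat ⌊0.03527/0.00416667⌋ = 8.

NL44kh18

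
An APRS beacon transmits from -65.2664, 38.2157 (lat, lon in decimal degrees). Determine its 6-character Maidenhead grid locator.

KC94cr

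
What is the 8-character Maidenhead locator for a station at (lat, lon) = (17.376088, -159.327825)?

Offset from 180°W / 90°S: lon 20.67218°, lat 107.37609°.
Field: lon ⌊20.67218/20⌋ = 1 → B; lat ⌊107.37609/10⌋ = 10 → K.
Square: lon ⌊0.67218/2⌋ = 0; lat ⌊7.37609/1⌋ = 7.
Subsquare: lon ⌊0.67218/0.0833333⌋ = 8 → i; lat ⌊0.37609/0.0416667⌋ = 9 → j.
Extended square: lon ⌊0.00551/0.00833333⌋ = 0; lat ⌊0.00109/0.00416667⌋ = 0.

BK07ij00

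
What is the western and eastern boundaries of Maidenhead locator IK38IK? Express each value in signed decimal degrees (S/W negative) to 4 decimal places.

Field I=8, K=10: +8·20° lon, +10·10° lat → SW at lon -20°, lat 10°.
Square 3, 8: +3·2° lon, +8·1° lat → SW at lon -14°, lat 18°.
Subsquare i=8, k=10: +8·0.0833333° lon, +10·0.0416667° lat → SW at lon -13.3333°, lat 18.4167°.
Cell spans 0.0833333° lon × 0.0416667° lat.
west -13.3333, east -13.2500.

-13.3333, -13.2500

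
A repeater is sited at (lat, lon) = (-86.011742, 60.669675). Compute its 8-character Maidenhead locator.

Offset from 180°W / 90°S: lon 240.66967°, lat 3.98826°.
Field: 240.66967/20 → 12 → M, 3.98826/10 → 0 → A; chars MA.
Square: 0.66967/2 → 0, 3.98826/1 → 3; chars 03.
Subsquare: 0.66967/0.0833333 → 8 → i, 0.98826/0.0416667 → 23 → x; chars ix.
Extended square: 0.00301/0.00833333 → 0, 0.02992/0.00416667 → 7; chars 07.

MA03ix07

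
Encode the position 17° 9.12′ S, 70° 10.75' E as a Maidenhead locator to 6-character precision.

Offset from 180°W / 90°S: lon 250.1792°, lat 72.8480°.
Field (20°×10°, letters A–R): 250.1792/20 → 12 → M, 72.8480/10 → 7 → H; chars MH.
Square (2°×1°, digits 0–9): 10.1792/2 → 5, 2.8480/1 → 2; chars 52.
Subsquare (5′×2.5′, letters a–x): 0.1792/0.0833333 → 2 → c, 0.8480/0.0416667 → 20 → u; chars cu.

MH52cu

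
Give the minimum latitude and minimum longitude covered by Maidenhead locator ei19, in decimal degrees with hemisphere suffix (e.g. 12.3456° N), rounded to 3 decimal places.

1.000° S, 98.000° W

Field E=4, I=8: +4·20° lon, +8·10° lat → SW at lon -100°, lat -10°.
Square 1, 9: +1·2° lon, +9·1° lat → SW at lon -98°, lat -1°.
latitude 1.000° S, longitude 98.000° W.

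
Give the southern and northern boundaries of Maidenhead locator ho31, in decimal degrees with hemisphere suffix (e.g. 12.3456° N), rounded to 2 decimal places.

Field H=7, O=14: +7·20° lon, +14·10° lat → SW at lon -40°, lat 50°.
Square 3, 1: +3·2° lon, +1·1° lat → SW at lon -34°, lat 51°.
Cell spans 2° lon × 1° lat.
south 51.00° N, north 52.00° N.

51.00° N, 52.00° N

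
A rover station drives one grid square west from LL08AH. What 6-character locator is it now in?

Longitude subsquare a = 0; −1 → -1, wraps to 23 = x, carry into square.
Longitude square 0; −1 → -1, wraps to 9, carry into field.
Longitude field L = 11; −1 → 10 = K.
The latitude characters are unchanged.

KL98xh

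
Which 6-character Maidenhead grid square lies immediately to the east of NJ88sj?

NJ88tj

Longitude subsquare s = 18; +1 → 19 = t.
The latitude characters are unchanged.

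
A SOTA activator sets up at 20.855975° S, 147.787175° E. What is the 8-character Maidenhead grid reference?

Add 180° to longitude and 90° to latitude: 327.78717, 69.14402.
Field (20°×10°, letters A–R): 327.78717/20 → 16 → Q, 69.14402/10 → 6 → G; chars QG.
Square (2°×1°, digits 0–9): 7.78717/2 → 3, 9.14402/1 → 9; chars 39.
Subsquare (5′×2.5′, letters a–x): 1.78717/0.0833333 → 21 → v, 0.14402/0.0416667 → 3 → d; chars vd.
Extended square (30″×15″, digits 0–9): 0.03717/0.00833333 → 4, 0.01902/0.00416667 → 4; chars 44.

QG39vd44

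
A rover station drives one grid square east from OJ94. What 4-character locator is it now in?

PJ04

Longitude square 9; +1 → 10, wraps to 0, carry into field.
Longitude field O = 14; +1 → 15 = P.
The latitude characters are unchanged.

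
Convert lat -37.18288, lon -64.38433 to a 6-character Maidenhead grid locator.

Add 180° to longitude and 90° to latitude: 115.6157, 52.8171.
Field: lon ⌊115.6157/20⌋ = 5 → F; lat ⌊52.8171/10⌋ = 5 → F.
Square: lon ⌊15.6157/2⌋ = 7; lat ⌊2.8171/1⌋ = 2.
Subsquare: lon ⌊1.6157/0.0833333⌋ = 19 → t; lat ⌊0.8171/0.0416667⌋ = 19 → t.

FF72tt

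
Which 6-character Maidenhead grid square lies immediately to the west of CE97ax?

Longitude subsquare a = 0; −1 → -1, wraps to 23 = x, carry into square.
Longitude square 9; −1 → 8.
The latitude characters are unchanged.

CE87xx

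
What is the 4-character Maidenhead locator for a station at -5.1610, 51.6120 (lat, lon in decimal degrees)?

LI54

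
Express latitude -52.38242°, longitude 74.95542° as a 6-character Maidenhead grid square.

MD77lo

Add 180° to longitude and 90° to latitude: 254.9554, 37.6176.
Field: lon ⌊254.9554/20⌋ = 12 → M; lat ⌊37.6176/10⌋ = 3 → D.
Square: lon ⌊14.9554/2⌋ = 7; lat ⌊7.6176/1⌋ = 7.
Subsquare: lon ⌊0.9554/0.0833333⌋ = 11 → l; lat ⌊0.6176/0.0416667⌋ = 14 → o.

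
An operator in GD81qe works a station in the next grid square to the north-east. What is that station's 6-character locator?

Longitude subsquare q = 16; +1 → 17 = r.
Latitude subsquare e = 4; +1 → 5 = f.

GD81rf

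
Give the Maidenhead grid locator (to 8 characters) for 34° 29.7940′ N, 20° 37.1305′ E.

Add 180° to longitude and 90° to latitude: 200.61884, 124.49657.
Field: lon ⌊200.61884/20⌋ = 10 → K; lat ⌊124.49657/10⌋ = 12 → M.
Square: lon ⌊0.61884/2⌋ = 0; lat ⌊4.49657/1⌋ = 4.
Subsquare: lon ⌊0.61884/0.0833333⌋ = 7 → h; lat ⌊0.49657/0.0416667⌋ = 11 → l.
Extended square: lon ⌊0.03551/0.00833333⌋ = 4; lat ⌊0.03823/0.00416667⌋ = 9.

KM04hl49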